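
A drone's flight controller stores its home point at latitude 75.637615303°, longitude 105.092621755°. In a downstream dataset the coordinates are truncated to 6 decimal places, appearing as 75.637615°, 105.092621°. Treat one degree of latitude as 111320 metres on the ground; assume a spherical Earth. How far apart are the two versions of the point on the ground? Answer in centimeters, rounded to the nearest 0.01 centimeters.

3.97 centimeters

Δlat = 75.637615303 − 75.637615 = +0.000000303°; Δlon = 105.092621755 − 105.092621 = +0.000000755°.
North–south shift: 0.000000303 × 111320 = 0.03373 m.
East–west at this latitude: 0.000000755° × 111320 × cos 75.6376° ≈ 0.000000755 × 27613.4 = 0.0208481 m.
Combined displacement = (0.03373² + 0.0208481²)^½ ≈ 0.0396529 m.
That is 0.0396529 m = 3.9653 cm.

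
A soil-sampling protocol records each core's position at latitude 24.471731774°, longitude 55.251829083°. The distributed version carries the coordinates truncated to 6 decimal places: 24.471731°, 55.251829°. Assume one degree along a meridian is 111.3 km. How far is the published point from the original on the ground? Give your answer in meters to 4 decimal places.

0.0866 meters

The latitude changed by +0.000000774° and the longitude by +0.000000083°.
North–south shift: 0.000000774 × 111300 = 0.0861462 m.
E–W at 24.4717°: 0.000000083° × 111300 × cos 24.4717° = 0.000000083 × 111300 × 0.9102 ≈ 0.00840802 m.
Distance: √(0.0861462² + 0.00840802²) ≈ 0.0865555 m.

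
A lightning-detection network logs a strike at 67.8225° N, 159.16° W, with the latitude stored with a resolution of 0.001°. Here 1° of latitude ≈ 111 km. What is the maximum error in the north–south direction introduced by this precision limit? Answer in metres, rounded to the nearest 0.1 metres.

55.5 metres

With a 0.001° grid the true value lies within half a step, ±0.001°/2 = ±0.0005°, of the stored one.
Along the meridian that is 0.0005° × 111000 m/° = 55.5 m.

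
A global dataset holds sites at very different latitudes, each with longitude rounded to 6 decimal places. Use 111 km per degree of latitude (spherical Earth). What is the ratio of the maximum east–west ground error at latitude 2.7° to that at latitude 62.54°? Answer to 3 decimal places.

Rounding to 6 decimal places leaves the longitude within ±5e-07° of the true value.
Error at 2.7° = 5e-07° × 111000 × cos 2.7° ≈ 0.0555 × 0.9989 = 0.055438 m.
At 62.54°: 5e-07° × 111000 × cos 62.54° = 5e-07 × 111000 × 0.4611 ≈ 0.025593 m.
Ratio: 0.055438 / 0.025593 = cos 2.7° / cos 62.54° ≈ 2.1662.

2.166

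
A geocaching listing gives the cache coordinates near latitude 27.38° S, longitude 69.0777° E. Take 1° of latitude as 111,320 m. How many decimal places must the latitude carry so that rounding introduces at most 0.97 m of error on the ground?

One degree of latitude covers 111320 m.
With N decimal places the half-ulp bound is 0.5·10⁻ᴺ°, or 0.5·10⁻ᴺ × 111320 m on the ground.
Need 0.5 × 111320 × 10⁻ᴺ ≤ 0.97 → 10⁻ᴺ ≤ 1.743e-05, so N ≥ 4.76.
At 4 places the error can reach 5.57 m, but 5 places keeps it to 0.557 m.

5 decimal places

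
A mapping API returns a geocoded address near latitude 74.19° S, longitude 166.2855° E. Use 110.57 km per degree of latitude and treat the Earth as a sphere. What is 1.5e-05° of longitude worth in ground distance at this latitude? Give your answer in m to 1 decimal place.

0.5 m

1.5e-05° of longitude at 74.19° is 1.5e-05 × 110570 × cos 74.19° ≈ 1.5e-05 × 30124.6 = 0.451869 m.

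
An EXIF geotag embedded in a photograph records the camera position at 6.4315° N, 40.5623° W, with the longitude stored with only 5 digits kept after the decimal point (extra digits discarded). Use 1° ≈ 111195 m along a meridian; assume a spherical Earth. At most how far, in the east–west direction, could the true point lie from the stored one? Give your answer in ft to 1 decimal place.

Truncating at 5 decimal places can drop up to a full unit in the last place, so the longitude may be off by as much as 1e-05°.
At latitude 6.4315° a degree of longitude spans 111195 m × cos 6.4315° = 111195 × 0.9937 ≈ 110495 m.
So at most 1e-05° × 110495 ≈ 1.10495 m east–west.
Converting: 1.10495 m × 3.2808 ft/m ≈ 3.6252 ft.

3.6 ft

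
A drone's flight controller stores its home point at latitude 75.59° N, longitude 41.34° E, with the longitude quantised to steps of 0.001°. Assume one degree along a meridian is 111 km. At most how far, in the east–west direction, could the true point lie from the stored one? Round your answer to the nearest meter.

With a 0.001° grid the true value lies within half a step, ±0.001°/2 = ±0.0005°, of the stored one.
One degree of longitude at 75.59° is 111000 × cos 75.59° ≈ 111000 × 0.2489 = 27623.3 m.
So at most 0.0005° × 27623.3 ≈ 13.8117 m east–west.

14 meters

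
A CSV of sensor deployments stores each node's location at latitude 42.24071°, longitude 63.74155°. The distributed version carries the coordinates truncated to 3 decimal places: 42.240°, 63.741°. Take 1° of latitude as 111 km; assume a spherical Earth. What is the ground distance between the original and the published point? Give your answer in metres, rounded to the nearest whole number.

The latitude changed by +0.00071° and the longitude by +0.00055°.
North–south shift: 0.00071 × 111000 = 78.81 m.
East–west at this latitude: 0.00055° × 111000 × cos 42.24° ≈ 0.00055 × 82177.2 = 45.1975 m.
Hypotenuse of the two orthogonal shifts: √(78.81² + 45.1975²) = 90.8506 m.

91 metres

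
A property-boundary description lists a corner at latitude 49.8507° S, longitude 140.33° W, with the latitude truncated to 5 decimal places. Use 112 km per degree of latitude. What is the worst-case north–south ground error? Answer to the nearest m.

Truncating at 5 decimal places can drop up to a full unit in the last place, so the latitude may be off by as much as 1e-05°.
So the N–S error is at most 1e-05 × 112000 = 1.12 m.

1 m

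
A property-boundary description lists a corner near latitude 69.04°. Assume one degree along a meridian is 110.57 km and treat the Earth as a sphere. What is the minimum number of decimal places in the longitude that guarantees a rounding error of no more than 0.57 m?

At 69.04° one degree of longitude covers 110570 × cos 69.04° ≈ 110570 × 0.3577 ≈ 39552.7 m.
With N decimal places the half-ulp bound is 0.5·10⁻ᴺ°, or 0.5·10⁻ᴺ × 39552.7 m on the ground.
Need 0.5 × 39552.7 × 10⁻ᴺ ≤ 0.57 → 10⁻ᴺ ≤ 2.882e-05, so N ≥ 4.54.
So 5 decimal places suffice (0.198 m); 4 would allow up to 1.98 m.

5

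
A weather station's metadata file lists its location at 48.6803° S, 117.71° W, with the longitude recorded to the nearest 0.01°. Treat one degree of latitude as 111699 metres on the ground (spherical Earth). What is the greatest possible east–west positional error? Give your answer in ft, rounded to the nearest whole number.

Rounding to 2 decimal places leaves the longitude within ±0.005° of the true value.
One degree of longitude at 48.6803° is 111699 × cos 48.6803° ≈ 111699 × 0.6603 = 73750.4 m.
Maximum E–W displacement: 0.005 × 73750.4 = 368.752 m.
In feet: 368.752 m ÷ 0.3048 ≈ 1209.8 ft.

1210 ft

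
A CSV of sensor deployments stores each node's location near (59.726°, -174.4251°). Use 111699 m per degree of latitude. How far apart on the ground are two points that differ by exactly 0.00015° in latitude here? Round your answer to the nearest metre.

0.00015° × 111699 m/° = 16.7549 m.

17 metres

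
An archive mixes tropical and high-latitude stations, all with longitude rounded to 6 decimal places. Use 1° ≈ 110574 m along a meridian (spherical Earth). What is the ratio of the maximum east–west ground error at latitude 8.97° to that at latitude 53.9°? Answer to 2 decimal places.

1.68

Rounding to 6 decimal places leaves the longitude within ±5e-07° of the true value.
Error at 8.97° = 5e-07° × 110574 × cos 8.97° ≈ 0.055287 × 0.9878 = 0.054611 m.
At 53.9°: 5e-07° × 110574 × cos 53.9° = 5e-07 × 110574 × 0.5892 ≈ 0.032575 m.
The ratio reduces to cos 8.97° / cos 53.9° = 0.9878/0.5892 ≈ 1.6765.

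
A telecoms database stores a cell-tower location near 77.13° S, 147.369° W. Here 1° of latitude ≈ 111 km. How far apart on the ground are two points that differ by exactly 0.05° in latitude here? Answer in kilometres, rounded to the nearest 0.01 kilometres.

5.55 kilometres

0.05° × 111000 m/° = 5550 m.
That is 5550 m = 5.55 km.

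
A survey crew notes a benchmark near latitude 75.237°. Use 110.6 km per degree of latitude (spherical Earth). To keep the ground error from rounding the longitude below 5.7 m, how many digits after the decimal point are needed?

4 decimal places

At 75.237° one degree of longitude covers 110600 × cos 75.237° ≈ 110600 × 0.2548 ≈ 28183.2 m.
N decimal places → at most half a unit in the last place, 0.5 × 10⁻ᴺ° = 28183.2/2 × 10⁻ᴺ m.
Need 0.5 × 28183.2 × 10⁻ᴺ ≤ 5.7 → 10⁻ᴺ ≤ 4.045e-04, so N ≥ 3.39.
At 3 places the error can reach 14.1 m, but 4 places keeps it to 1.41 m.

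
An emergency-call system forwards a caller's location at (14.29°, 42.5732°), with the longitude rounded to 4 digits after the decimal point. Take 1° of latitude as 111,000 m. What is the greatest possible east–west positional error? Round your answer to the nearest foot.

18 feet

Rounding to 4 decimal places leaves the longitude within ±5e-05° of the true value.
At latitude 14.29° a degree of longitude spans 111000 m × cos 14.29° = 111000 × 0.9691 ≈ 107566 m.
So at most 5e-05° × 107566 ≈ 5.37828 m east–west.
In feet: 5.37828 m ÷ 0.3048 ≈ 17.645 ft.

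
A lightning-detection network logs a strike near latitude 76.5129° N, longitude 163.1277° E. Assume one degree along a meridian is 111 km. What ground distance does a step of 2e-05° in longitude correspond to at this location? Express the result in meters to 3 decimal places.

One degree of longitude here spans 111000 × cos 76.5129° = 111000 × 0.2332 ≈ 25888.1 m; 2e-05° of that is 0.517763 m.

0.518 meters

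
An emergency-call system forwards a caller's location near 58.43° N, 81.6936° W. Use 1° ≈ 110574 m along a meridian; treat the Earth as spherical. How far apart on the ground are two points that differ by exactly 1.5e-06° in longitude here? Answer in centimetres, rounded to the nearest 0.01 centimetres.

At 58.43° a degree of longitude is 110574 × cos 58.43° ≈ 57889.9 m, so 1.5e-06° corresponds to 0.0868348 m.
That is 0.0868348 m = 8.6835 cm.

8.68 centimetres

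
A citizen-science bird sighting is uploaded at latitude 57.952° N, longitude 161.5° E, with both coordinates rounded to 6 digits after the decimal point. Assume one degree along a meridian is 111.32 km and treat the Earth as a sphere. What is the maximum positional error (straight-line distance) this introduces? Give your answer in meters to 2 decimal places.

0.06 meters

Rounding to 6 decimal places leaves each coordinate within ±5e-07° of the true value.
N–S: 5e-07° × 111320 m/° = 0.05566 m.
E–W at 57.952°: 5e-07° × 111320 × cos 57.952° = 5e-07 × 111320 × 0.5306 ≈ 0.0295348 m.
Worst case both components are at the extreme and orthogonal: √(0.05566² + 0.0295348²) ≈ 0.0630107 m.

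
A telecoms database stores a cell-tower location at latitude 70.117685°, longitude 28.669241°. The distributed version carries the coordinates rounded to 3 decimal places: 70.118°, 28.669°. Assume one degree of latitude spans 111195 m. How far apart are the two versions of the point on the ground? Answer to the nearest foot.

The latitude changed by -0.000315° and the longitude by +0.000241°.
N–S: -0.000315° × 111195 m/° = -35.0264 m.
E–W at 70.118°: 0.000241° × 111195 × cos 70.118° = 0.000241 × 111195 × 0.3401 ≈ 9.11357 m.
Hypotenuse of the two orthogonal shifts: √(35.0264² + 9.11357²) = 36.1926 m.
In feet: 36.1926 m ÷ 0.3048 ≈ 118.74 ft.

119 feet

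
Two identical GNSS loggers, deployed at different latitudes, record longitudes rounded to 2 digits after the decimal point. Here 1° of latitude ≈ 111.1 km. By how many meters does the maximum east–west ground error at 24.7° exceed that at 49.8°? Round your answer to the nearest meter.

146 meters

Rounding to 2 decimal places leaves the longitude within ±0.005° of the true value.
Error at 24.7° = 0.005° × 111100 × cos 24.7° ≈ 555.5 × 0.9085 = 504.68 m.
Error at 49.8° = 0.005° × 111100 × cos 49.8° ≈ 555.5 × 0.6455 = 358.55 m.
So the lower-latitude error exceeds the higher by 504.68 − 358.55 = 146.12 m.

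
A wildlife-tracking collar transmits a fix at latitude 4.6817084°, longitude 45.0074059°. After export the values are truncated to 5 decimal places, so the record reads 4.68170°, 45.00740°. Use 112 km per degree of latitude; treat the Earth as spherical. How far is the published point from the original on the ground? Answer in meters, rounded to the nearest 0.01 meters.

The latitude changed by +0.0000084° and the longitude by +0.0000059°.
N–S: 0.0000084° × 112000 m/° = 0.9408 m.
E–W at 4.6817°: 0.0000059° × 112000 × cos 4.6817° = 0.0000059 × 112000 × 0.9967 ≈ 0.658595 m.
Hypotenuse of the two orthogonal shifts: √(0.9408² + 0.658595²) = 1.14841 m.

1.15 meters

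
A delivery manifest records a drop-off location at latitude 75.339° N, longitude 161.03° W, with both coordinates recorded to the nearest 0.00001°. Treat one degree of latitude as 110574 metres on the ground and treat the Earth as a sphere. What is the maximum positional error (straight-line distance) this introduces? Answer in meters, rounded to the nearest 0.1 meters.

Rounding to 5 decimal places leaves each coordinate within ±5e-06° of the true value.
Latitude error → 5e-06 × 110574 = 0.55287 m along the meridian.
East–west component at 75.339°: 5e-06° × 110574 × cos 75.339° ≈ 5e-06 × 27986.2 ≈ 0.139931 m.
The two errors are perpendicular, so the maximum displacement is √(0.55287² + 0.139931²) ≈ 0.570303 m.

0.6 meters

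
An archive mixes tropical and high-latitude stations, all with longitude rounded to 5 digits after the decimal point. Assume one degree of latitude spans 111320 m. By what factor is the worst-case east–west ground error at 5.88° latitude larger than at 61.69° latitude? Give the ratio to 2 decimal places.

2.10

Rounding to 5 decimal places leaves the longitude within ±5e-06° of the true value.
Error at 5.88° = 5e-06° × 111320 × cos 5.88° ≈ 0.5566 × 0.9947 = 0.55367 m.
At 61.69°: 5e-06° × 111320 × cos 61.69° = 5e-06 × 111320 × 0.4742 ≈ 0.26396 m.
The ratio reduces to cos 5.88° / cos 61.69° = 0.9947/0.4742 ≈ 2.0975.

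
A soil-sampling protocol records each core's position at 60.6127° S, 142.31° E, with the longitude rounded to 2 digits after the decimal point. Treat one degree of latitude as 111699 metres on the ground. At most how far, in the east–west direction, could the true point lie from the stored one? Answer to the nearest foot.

Rounding to 2 decimal places leaves the longitude within ±0.005° of the true value.
One degree of longitude at 60.6127° is 111699 × cos 60.6127° ≈ 111699 × 0.4907 = 54811.9 m.
Maximum E–W displacement: 0.005 × 54811.9 = 274.059 m.
Converting: 274.059 m × 3.2808 ft/m ≈ 899.15 ft.

899 feet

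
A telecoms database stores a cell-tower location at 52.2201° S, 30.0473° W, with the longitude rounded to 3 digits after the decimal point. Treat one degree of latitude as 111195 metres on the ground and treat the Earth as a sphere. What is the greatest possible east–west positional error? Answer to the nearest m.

Rounding to 3 decimal places leaves the longitude within ±0.0005° of the true value.
At latitude 52.2201° a degree of longitude spans 111195 m × cos 52.2201° = 111195 × 0.6126 ≈ 68121.4 m.
Maximum E–W displacement: 0.0005 × 68121.4 = 34.0607 m.

34 m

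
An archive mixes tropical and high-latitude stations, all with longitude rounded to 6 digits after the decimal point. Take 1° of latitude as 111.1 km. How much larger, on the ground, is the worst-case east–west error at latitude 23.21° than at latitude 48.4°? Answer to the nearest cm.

Rounding to 6 decimal places leaves the longitude within ±5e-07° of the true value.
At 23.21°: 5e-07° × 111100 × cos 23.21° = 5e-07 × 111100 × 0.9191 ≈ 0.051054 m.
Error at 48.4° = 5e-07° × 111100 × cos 48.4° ≈ 0.05555 × 0.6639 = 0.036881 m.
So the lower-latitude error exceeds the higher by 0.051054 − 0.036881 = 0.014173 m.
That is 0.014173 m = 1.4173 cm.

1 cm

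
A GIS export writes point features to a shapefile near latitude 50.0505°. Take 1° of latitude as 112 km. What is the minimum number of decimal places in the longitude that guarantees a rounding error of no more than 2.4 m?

At 50.0505° one degree of longitude covers 112000 × cos 50.0505° ≈ 112000 × 0.6421 ≈ 71916.6 m.
N decimal places → at most half a unit in the last place, 0.5 × 10⁻ᴺ° = 71916.6/2 × 10⁻ᴺ m.
Setting 35958.3 × 10⁻ᴺ ≤ 2.4 gives 10ᴺ ≥ 1.498e+04, i.e. N ≥ 4.18.
So 5 decimal places suffice (0.36 m); 4 would allow up to 3.6 m.

5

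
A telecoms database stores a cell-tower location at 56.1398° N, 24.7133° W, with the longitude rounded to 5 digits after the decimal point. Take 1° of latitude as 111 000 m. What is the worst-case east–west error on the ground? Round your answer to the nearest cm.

Rounding to 5 decimal places leaves the longitude within ±5e-06° of the true value.
At latitude 56.1398° a degree of longitude spans 111000 m × cos 56.1398° = 111000 × 0.5572 ≈ 61845.7 m.
East–west error: 5e-06° × 61845.7 m/° ≈ 0.309228 m.
That is 0.309228 m = 30.923 cm.

31 cm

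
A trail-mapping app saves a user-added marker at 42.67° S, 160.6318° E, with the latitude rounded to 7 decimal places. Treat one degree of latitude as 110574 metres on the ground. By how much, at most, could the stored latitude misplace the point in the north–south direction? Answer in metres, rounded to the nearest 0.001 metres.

Rounding to 7 decimal places leaves the latitude within ±5e-08° of the true value.
Along the meridian that is 5e-08° × 110574 m/° = 0.0055287 m.

0.006 metres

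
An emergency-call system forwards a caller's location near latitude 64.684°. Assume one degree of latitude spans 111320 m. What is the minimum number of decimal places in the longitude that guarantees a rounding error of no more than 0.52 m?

At 64.684° one degree of longitude covers 111320 × cos 64.684° ≈ 111320 × 0.4276 ≈ 47601.6 m.
With N decimal places the half-ulp bound is 0.5·10⁻ᴺ°, or 0.5·10⁻ᴺ × 47601.6 m on the ground.
Setting 23800.8 × 10⁻ᴺ ≤ 0.52 gives 10ᴺ ≥ 4.577e+04, i.e. N ≥ 4.66.
N = 4 would give 2.38 m (too coarse); N = 5 gives 0.238 m ≤ 0.52 m.

5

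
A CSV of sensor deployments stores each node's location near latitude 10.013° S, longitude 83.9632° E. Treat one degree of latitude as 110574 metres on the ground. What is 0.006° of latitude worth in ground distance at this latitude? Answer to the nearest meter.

Along a meridian 0.006° is 0.006 × 110574 = 663.444 m.

663 meters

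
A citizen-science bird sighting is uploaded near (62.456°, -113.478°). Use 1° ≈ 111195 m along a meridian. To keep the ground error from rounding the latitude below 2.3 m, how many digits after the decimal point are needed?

One degree of latitude covers 111195 m.
With N decimal places the half-ulp bound is 0.5·10⁻ᴺ°, or 0.5·10⁻ᴺ × 111195 m on the ground.
Need 0.5 × 111195 × 10⁻ᴺ ≤ 2.3 → 10⁻ᴺ ≤ 4.137e-05, so N ≥ 4.38.
N = 4 would give 5.56 m (too coarse); N = 5 gives 0.556 m ≤ 2.3 m.

5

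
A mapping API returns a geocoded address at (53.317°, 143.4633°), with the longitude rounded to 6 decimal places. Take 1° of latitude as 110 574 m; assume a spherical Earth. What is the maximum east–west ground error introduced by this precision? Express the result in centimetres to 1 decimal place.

3.3 centimetres

Rounding to 6 decimal places leaves the longitude within ±5e-07° of the true value.
At latitude 53.317° a degree of longitude spans 110574 m × cos 53.317° = 110574 × 0.5974 ≈ 66055.5 m.
Maximum E–W displacement: 5e-07 × 66055.5 = 0.0330277 m.
That is 0.0330277 m = 3.3028 cm.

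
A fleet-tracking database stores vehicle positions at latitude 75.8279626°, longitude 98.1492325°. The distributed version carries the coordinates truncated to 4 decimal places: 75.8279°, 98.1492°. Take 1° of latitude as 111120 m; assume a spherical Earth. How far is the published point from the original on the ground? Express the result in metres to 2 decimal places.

7.01 metres

The latitude changed by +0.0000626° and the longitude by +0.0000325°.
N–S: 0.0000626° × 111120 m/° = 6.95611 m.
East–west at this latitude: 0.0000325° × 111120 × cos 75.8279° ≈ 0.0000325 × 27206.1 = 0.884198 m.
Distance: √(6.95611² + 0.884198²) ≈ 7.01208 m.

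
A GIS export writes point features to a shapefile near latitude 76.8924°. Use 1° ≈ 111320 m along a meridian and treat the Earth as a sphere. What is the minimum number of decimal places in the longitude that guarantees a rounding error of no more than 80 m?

At 76.8924° one degree of longitude covers 111320 × cos 76.8924° ≈ 111320 × 0.2268 ≈ 25245.2 m.
N decimal places → at most half a unit in the last place, 0.5 × 10⁻ᴺ° = 25245.2/2 × 10⁻ᴺ m.
Need 0.5 × 25245.2 × 10⁻ᴺ ≤ 80 → 10⁻ᴺ ≤ 6.338e-03, so N ≥ 2.20.
At 2 places the error can reach 126 m, but 3 places keeps it to 12.6 m.

3 decimal places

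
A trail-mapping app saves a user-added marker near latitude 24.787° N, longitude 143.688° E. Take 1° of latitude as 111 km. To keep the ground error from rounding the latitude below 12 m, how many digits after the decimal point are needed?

4 decimal places

One degree of latitude covers 111000 m.
N decimal places → at most half a unit in the last place, 0.5 × 10⁻ᴺ° = 111000/2 × 10⁻ᴺ m.
Setting 55500 × 10⁻ᴺ ≤ 12 gives 10ᴺ ≥ 4625, i.e. N ≥ 3.67.
N = 3 would give 55.5 m (too coarse); N = 4 gives 5.55 m ≤ 12 m.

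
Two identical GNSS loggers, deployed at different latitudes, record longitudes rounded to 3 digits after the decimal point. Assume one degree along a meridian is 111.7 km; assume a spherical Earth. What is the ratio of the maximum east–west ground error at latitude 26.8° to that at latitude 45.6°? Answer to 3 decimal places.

1.276

Rounding to 3 decimal places leaves the longitude within ±0.0005° of the true value.
Error at 26.8° = 0.0005° × 111700 × cos 26.8° ≈ 55.85 × 0.8926 = 49.851 m.
At 45.6°: 0.0005° × 111700 × cos 45.6° = 0.0005 × 111700 × 0.6997 ≈ 39.076 m.
Ratio: 49.851 / 39.076 = cos 26.8° / cos 45.6° ≈ 1.2757.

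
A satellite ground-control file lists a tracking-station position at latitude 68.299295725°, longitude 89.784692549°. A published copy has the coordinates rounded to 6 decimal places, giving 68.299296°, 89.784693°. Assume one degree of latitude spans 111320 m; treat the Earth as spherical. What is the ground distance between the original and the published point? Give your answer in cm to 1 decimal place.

The latitude changed by -0.000000275° and the longitude by -0.000000451°.
N–S: -0.000000275° × 111320 m/° = -0.030613 m.
E–W at 68.2993°: -0.000000451° × 111320 × cos 68.2993° = -0.000000451 × 111320 × 0.3698 ≈ -0.0185638 m.
Hypotenuse of the two orthogonal shifts: √(0.030613² + 0.0185638²) = 0.0358018 m.
That is 0.0358018 m = 3.5802 cm.

3.6 cm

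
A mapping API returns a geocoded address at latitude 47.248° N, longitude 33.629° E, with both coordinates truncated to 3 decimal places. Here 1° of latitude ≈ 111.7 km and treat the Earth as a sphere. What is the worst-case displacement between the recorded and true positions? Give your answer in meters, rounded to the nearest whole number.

Truncating at 3 decimal places can drop up to a full unit in the last place, so each coordinate may be off by as much as 0.001°.
Latitude error → 0.001 × 111700 = 111.7 m along the meridian.
E–W at 47.248°: 0.001° × 111700 × cos 47.248° = 0.001 × 111700 × 0.6788 ≈ 75.8249 m.
Worst case both components are at the extreme and orthogonal: √(111.7² + 75.8249²) ≈ 135.005 m.

135 meters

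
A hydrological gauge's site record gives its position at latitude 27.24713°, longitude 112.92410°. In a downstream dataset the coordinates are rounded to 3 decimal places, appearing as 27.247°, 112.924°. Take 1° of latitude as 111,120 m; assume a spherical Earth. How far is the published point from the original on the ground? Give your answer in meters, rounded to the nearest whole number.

18 meters

The latitude changed by +0.00013° and the longitude by +0.00010°.
North–south shift: 0.00013 × 111120 = 14.4456 m.
E–W at 27.247°: 0.00010° × 111120 × cos 27.247° = 0.00010 × 111120 × 0.8890 ≈ 9.87902 m.
Combined displacement = (14.4456² + 9.87902²)^½ ≈ 17.5006 m.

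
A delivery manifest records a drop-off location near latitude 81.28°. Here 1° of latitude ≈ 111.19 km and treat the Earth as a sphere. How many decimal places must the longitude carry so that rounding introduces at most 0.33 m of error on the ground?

At 81.28° one degree of longitude covers 111190 × cos 81.28° ≈ 111190 × 0.1516 ≈ 16857.1 m.
With N decimal places the half-ulp bound is 0.5·10⁻ᴺ°, or 0.5·10⁻ᴺ × 16857.1 m on the ground.
Setting 8428.53 × 10⁻ᴺ ≤ 0.33 gives 10ᴺ ≥ 2.554e+04, i.e. N ≥ 4.41.
So 5 decimal places suffice (0.0843 m); 4 would allow up to 0.843 m.

5 decimal places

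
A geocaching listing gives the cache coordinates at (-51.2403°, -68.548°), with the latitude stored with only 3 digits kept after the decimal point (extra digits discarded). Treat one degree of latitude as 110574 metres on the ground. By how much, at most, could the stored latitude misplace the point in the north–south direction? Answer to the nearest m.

111 m

Truncating at 3 decimal places can drop up to a full unit in the last place, so the latitude may be off by as much as 0.001°.
North–south distance: 0.001° × 110574 m/° = 110.574 m.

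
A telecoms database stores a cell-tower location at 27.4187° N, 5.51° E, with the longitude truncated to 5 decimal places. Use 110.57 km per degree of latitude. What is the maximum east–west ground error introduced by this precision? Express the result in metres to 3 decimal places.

Truncating at 5 decimal places can drop up to a full unit in the last place, so the longitude may be off by as much as 1e-05°.
Parallels shrink by cos φ, so at 27.4187° a degree of longitude is 110570 × 0.8877 ≈ 98149.1 m.
So at most 1e-05° × 98149.1 ≈ 0.981491 m east–west.

0.981 metres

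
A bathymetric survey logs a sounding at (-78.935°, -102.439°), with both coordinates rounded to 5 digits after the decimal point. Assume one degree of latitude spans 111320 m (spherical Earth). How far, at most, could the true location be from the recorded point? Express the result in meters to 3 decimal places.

0.567 meters

Rounding to 5 decimal places leaves each coordinate within ±5e-06° of the true value.
North–south component: 5e-06° × 111320 = 0.5566 m.
East–west component at 78.935°: 5e-06° × 111320 × cos 78.935° ≈ 5e-06 × 21364.8 ≈ 0.106824 m.
Combining orthogonally: (0.5566² + 0.106824²)^½ ≈ 0.566758 m.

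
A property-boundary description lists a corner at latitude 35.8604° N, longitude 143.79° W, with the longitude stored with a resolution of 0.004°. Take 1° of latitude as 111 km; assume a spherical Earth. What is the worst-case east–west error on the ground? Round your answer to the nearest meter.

180 meters

With a 0.004° grid the true value lies within half a step, ±0.004°/2 = ±0.002°, of the stored one.
Parallels shrink by cos φ, so at 35.8604° a degree of longitude is 111000 × 0.8104 ≈ 89959.6 m.
Maximum E–W displacement: 0.002 × 89959.6 = 179.919 m.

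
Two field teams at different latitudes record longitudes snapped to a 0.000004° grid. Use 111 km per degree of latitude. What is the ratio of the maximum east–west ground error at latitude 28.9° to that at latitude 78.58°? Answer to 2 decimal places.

4.42

With a 0.000004° grid the true value lies within half a step, ±0.000004°/2 = ±2e-06°, of the stored one.
Error at 28.9° = 2e-06° × 111000 × cos 28.9° ≈ 0.222 × 0.8755 = 0.19435 m.
Error at 78.58° = 2e-06° × 111000 × cos 78.58° ≈ 0.222 × 0.1980 = 0.043956 m.
The ratio reduces to cos 28.9° / cos 78.58° = 0.8755/0.1980 ≈ 4.4215.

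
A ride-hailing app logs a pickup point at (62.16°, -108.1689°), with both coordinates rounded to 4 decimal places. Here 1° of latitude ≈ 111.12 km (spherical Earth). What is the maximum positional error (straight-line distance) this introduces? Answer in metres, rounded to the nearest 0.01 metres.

6.13 metres

Rounding to 4 decimal places leaves each coordinate within ±5e-05° of the true value.
North–south component: 5e-05° × 111120 = 5.556 m.
East–west component at 62.16°: 5e-05° × 111120 × cos 62.16° ≈ 5e-05 × 51893.5 ≈ 2.59467 m.
Worst case both components are at the extreme and orthogonal: √(5.556² + 2.59467²) ≈ 6.132 m.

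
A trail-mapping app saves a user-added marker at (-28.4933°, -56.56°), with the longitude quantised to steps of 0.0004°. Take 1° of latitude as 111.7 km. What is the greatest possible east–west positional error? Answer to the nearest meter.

With a 0.0004° grid the true value lies within half a step, ±0.0004°/2 = ±0.0002°, of the stored one.
One degree of longitude at 28.4933° is 111700 × cos 28.4933° ≈ 111700 × 0.8789 = 98170.1 m.
Maximum E–W displacement: 0.0002 × 98170.1 = 19.634 m.

20 meters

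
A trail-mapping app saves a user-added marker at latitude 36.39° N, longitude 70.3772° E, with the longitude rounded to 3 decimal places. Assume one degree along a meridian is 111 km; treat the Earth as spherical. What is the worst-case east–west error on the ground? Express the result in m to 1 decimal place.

44.7 m

Rounding to 3 decimal places leaves the longitude within ±0.0005° of the true value.
Parallels shrink by cos φ, so at 36.39° a degree of longitude is 111000 × 0.8050 ≈ 89354.7 m.
Maximum E–W displacement: 0.0005 × 89354.7 = 44.6774 m.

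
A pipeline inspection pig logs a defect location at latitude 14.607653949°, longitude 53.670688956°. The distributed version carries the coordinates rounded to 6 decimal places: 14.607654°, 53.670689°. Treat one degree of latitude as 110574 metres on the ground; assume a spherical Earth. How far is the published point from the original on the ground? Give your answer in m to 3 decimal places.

The latitude changed by -0.000000051° and the longitude by -0.000000044°.
N–S: -0.000000051° × 110574 m/° = -0.00563927 m.
E–W at 14.6077°: -0.000000044° × 110574 × cos 14.6077° = -0.000000044 × 110574 × 0.9677 ≈ -0.00470799 m.
Distance: √(0.00563927² + 0.00470799²) ≈ 0.00734619 m.

0.007 m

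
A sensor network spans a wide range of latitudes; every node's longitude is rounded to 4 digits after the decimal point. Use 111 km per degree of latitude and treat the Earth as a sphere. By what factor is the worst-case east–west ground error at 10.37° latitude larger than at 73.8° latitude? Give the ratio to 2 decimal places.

Rounding to 4 decimal places leaves the longitude within ±5e-05° of the true value.
Error at 10.37° = 5e-05° × 111000 × cos 10.37° ≈ 5.55 × 0.9837 = 5.4593 m.
Error at 73.8° = 5e-05° × 111000 × cos 73.8° ≈ 5.55 × 0.2790 = 1.5484 m.
Ratio: 5.4593 / 1.5484 = cos 10.37° / cos 73.8° ≈ 3.5258.

3.53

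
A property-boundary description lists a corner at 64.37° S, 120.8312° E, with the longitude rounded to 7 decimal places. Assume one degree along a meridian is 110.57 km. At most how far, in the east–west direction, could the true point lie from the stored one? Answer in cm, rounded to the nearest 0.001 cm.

Rounding to 7 decimal places leaves the longitude within ±5e-08° of the true value.
At latitude 64.37° a degree of longitude spans 110570 m × cos 64.37° = 110570 × 0.4326 ≈ 47827.9 m.
So at most 5e-08° × 47827.9 ≈ 0.0023914 m east–west.
That is 0.0023914 m = 0.23914 cm.

0.239 cm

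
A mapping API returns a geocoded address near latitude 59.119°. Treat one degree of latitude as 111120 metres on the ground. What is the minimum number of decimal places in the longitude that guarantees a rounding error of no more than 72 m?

At 59.119° one degree of longitude covers 111120 × cos 59.119° ≈ 111120 × 0.5133 ≈ 57033.1 m.
N decimal places → at most half a unit in the last place, 0.5 × 10⁻ᴺ° = 57033.1/2 × 10⁻ᴺ m.
Setting 28516.5 × 10⁻ᴺ ≤ 72 gives 10ᴺ ≥ 396.1, i.e. N ≥ 2.60.
At 2 places the error can reach 285 m, but 3 places keeps it to 28.5 m.

3 decimal places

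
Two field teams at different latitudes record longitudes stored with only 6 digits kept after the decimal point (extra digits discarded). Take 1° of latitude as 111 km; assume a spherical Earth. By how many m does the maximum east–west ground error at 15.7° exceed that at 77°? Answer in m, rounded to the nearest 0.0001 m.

Truncating at 6 decimal places can drop up to a full unit in the last place, so the longitude may be off by as much as 1e-06°.
Error at 15.7° = 1e-06° × 111000 × cos 15.7° ≈ 0.111 × 0.9627 = 0.10686 m.
Error at 77° = 1e-06° × 111000 × cos 77° ≈ 0.111 × 0.2250 = 0.02497 m.
Difference: 0.10686 − 0.02497 = 0.081889 m.

0.0819 m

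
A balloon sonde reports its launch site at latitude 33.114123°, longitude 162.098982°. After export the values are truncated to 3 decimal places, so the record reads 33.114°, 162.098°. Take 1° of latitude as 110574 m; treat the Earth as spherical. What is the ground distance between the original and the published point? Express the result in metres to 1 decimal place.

92.0 metres

Δlat = 33.114123 − 33.114 = +0.000123°; Δlon = 162.098982 − 162.098 = +0.000982°.
N–S: 0.000123° × 110574 m/° = 13.6006 m.
East–west at this latitude: 0.000982° × 110574 × cos 33.114° ≈ 0.000982 × 92615.2 = 90.9481 m.
Distance: √(13.6006² + 90.9481²) ≈ 91.9594 m.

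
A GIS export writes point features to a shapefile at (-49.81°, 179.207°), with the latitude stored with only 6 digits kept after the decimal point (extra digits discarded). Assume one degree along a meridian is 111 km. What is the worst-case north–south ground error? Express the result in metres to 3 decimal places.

0.111 metres

Truncating at 6 decimal places can drop up to a full unit in the last place, so the latitude may be off by as much as 1e-06°.
North–south distance: 1e-06° × 111000 m/° = 0.111 m.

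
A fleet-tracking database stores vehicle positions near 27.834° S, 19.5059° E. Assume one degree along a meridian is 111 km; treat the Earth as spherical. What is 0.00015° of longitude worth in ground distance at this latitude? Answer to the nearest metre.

0.00015° of longitude at 27.834° is 0.00015 × 111000 × cos 27.834° ≈ 0.00015 × 98157.8 = 14.7237 m.

15 metres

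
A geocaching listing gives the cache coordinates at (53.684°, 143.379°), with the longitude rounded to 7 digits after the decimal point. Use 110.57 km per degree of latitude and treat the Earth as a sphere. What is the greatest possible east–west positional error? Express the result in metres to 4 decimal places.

Rounding to 7 decimal places leaves the longitude within ±5e-08° of the true value.
One degree of longitude at 53.684° is 110570 × cos 53.684° ≈ 110570 × 0.5922 = 65483.8 m.
So at most 5e-08° × 65483.8 ≈ 0.00327419 m east–west.

0.0033 metres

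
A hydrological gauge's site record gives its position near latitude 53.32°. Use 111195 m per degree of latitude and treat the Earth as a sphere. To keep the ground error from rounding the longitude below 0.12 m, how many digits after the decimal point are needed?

At 53.32° one degree of longitude covers 111195 × cos 53.32° ≈ 111195 × 0.5973 ≈ 66421.8 m.
Rounding to N decimal places gives at most 0.5 × 10⁻ᴺ degrees of error, i.e. 0.5 × 10⁻ᴺ × 66421.8 m.
Need 0.5 × 66421.8 × 10⁻ᴺ ≤ 0.12 → 10⁻ᴺ ≤ 3.613e-06, so N ≥ 5.44.
N = 5 would give 0.332 m (too coarse); N = 6 gives 0.0332 m ≤ 0.12 m.

6 decimal places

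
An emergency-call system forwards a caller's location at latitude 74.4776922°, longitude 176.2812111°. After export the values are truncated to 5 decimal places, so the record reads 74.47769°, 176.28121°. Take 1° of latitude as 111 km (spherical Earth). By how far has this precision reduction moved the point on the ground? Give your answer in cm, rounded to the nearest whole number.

The latitude changed by +0.0000022° and the longitude by +0.0000011°.
North–south shift: 0.0000022 × 111000 = 0.2442 m.
East–west at this latitude: 0.0000011° × 111000 × cos 74.4777° ≈ 0.0000011 × 29705.1 = 0.0326756 m.
Hypotenuse of the two orthogonal shifts: √(0.2442² + 0.0326756²) = 0.246376 m.
That is 0.246376 m = 24.638 cm.

25 cm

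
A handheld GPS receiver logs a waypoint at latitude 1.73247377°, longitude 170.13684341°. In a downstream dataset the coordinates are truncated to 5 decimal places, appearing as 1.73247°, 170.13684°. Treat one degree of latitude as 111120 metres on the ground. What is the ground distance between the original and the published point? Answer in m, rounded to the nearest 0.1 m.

0.6 m

The latitude changed by +0.00000377° and the longitude by +0.00000341°.
N–S: 0.00000377° × 111120 m/° = 0.418922 m.
East–west at this latitude: 0.00000341° × 111120 × cos 1.73247° ≈ 0.00000341 × 111069 = 0.378746 m.
Hypotenuse of the two orthogonal shifts: √(0.418922² + 0.378746²) = 0.564752 m.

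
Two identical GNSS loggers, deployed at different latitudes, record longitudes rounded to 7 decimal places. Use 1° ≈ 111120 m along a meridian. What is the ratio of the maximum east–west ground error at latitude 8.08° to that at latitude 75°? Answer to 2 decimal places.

3.83

Rounding to 7 decimal places leaves the longitude within ±5e-08° of the true value.
Error at 8.08° = 5e-08° × 111120 × cos 8.08° ≈ 0.005556 × 0.9901 = 0.0055008 m.
Error at 75° = 5e-08° × 111120 × cos 75° ≈ 0.005556 × 0.2588 = 0.001438 m.
Ratio: 0.0055008 / 0.001438 = cos 8.08° / cos 75° ≈ 3.8253.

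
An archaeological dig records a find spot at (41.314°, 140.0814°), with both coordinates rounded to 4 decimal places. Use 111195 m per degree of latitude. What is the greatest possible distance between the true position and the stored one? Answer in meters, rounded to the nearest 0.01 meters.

6.95 meters

Rounding to 4 decimal places leaves each coordinate within ±5e-05° of the true value.
Latitude error → 5e-05 × 111195 = 5.55975 m along the meridian.
East–west component at 41.314°: 5e-05° × 111195 × cos 41.314° ≈ 5e-05 × 83518.9 ≈ 4.17594 m.
Combining orthogonally: (5.55975² + 4.17594²)^½ ≈ 6.95337 m.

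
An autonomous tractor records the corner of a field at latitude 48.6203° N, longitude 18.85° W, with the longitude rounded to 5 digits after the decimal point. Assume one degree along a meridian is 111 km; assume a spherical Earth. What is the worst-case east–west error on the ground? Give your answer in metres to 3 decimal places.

Rounding to 5 decimal places leaves the longitude within ±5e-06° of the true value.
One degree of longitude at 48.6203° is 111000 × cos 48.6203° ≈ 111000 × 0.6610 = 73376.1 m.
East–west error: 5e-06° × 73376.1 m/° ≈ 0.366881 m.

0.367 metres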